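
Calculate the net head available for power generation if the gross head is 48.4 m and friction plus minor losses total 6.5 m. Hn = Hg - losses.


Hn = 48.4 - 6.5 = 41.9000 m


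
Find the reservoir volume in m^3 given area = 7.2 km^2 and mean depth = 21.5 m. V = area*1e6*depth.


V = 7.2 * 1e6 * 21.5 = 1.5480e+08 m^3


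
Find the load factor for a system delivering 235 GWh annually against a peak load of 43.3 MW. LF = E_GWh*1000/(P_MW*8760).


LF = 235 * 1000 / (43.3 * 8760) = 0.6195


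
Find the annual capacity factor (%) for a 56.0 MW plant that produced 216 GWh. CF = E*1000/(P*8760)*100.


CF = 216 * 1000 / (56.0 * 8760) * 100 = 44.0313 %


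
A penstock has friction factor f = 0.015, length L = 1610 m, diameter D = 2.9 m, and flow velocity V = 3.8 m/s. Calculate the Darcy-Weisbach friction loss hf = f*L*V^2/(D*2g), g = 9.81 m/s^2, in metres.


hf = 0.015 * 1610 * 3.8^2 / (2.9 * 2 * 9.81) = 6.1290 m


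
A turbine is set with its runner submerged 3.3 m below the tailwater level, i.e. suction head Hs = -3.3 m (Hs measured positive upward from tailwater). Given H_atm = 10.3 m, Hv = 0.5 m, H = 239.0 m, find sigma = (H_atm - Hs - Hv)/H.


sigma = (10.3 - (-3.3) - 0.5) / 239.0 = 0.0548


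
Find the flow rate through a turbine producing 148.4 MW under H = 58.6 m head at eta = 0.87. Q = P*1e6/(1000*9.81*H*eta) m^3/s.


Q = 148.4 * 1e6 / (1000 * 9.81 * 58.6 * 0.87) = 296.7208 m^3/s


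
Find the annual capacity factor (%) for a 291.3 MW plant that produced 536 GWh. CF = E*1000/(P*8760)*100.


CF = 536 * 1000 / (291.3 * 8760) * 100 = 21.0049 %


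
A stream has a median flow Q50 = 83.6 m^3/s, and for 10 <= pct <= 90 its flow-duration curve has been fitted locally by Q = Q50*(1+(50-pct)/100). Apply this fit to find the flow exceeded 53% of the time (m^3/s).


Q = 83.6 * (1 + (50 - 53)/100) = 81.0920 m^3/s


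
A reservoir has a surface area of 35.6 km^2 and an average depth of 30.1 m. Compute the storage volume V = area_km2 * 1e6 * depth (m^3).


V = 35.6 * 1e6 * 30.1 = 1.0716e+09 m^3


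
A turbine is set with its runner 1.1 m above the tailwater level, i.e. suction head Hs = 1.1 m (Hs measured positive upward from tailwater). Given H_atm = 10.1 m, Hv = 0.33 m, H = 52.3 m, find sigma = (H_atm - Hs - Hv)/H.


sigma = (10.1 - 1.1 - 0.33) / 52.3 = 0.1658


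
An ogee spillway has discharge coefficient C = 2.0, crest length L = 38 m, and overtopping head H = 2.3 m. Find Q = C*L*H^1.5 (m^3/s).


Q = 2.0 * 38 * 2.3^1.5 = 265.0973 m^3/s


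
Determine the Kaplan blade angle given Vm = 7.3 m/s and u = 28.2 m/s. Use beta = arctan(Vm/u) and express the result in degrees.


beta = arctan(7.3 / 28.2) = 14.5133 degrees


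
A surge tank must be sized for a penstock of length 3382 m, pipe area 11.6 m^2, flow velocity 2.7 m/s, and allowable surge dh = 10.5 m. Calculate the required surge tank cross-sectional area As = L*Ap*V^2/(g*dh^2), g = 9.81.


As = 3382 * 11.6 * 2.7^2 / (9.81 * 10.5^2) = 264.4305 m^2


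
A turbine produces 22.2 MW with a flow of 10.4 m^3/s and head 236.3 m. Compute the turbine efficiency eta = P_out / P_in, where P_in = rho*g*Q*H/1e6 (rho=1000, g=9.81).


P_in = 1000 * 9.81 * 10.4 * 236.3 / 1e6 = 24.1083 MW
eta = 22.2 / 24.1083 = 0.9208


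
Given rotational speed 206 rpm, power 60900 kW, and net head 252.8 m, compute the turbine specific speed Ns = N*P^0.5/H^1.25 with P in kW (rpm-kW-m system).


Ns = 206 * 60900^0.5 / 252.8^1.25 = 50.4318


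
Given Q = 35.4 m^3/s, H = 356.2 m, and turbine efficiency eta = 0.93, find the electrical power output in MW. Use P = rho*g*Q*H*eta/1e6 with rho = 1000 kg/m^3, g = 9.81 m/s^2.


P = 1000 * 9.81 * 35.4 * 356.2 * 0.93 / 1e6 = 115.0401 MW


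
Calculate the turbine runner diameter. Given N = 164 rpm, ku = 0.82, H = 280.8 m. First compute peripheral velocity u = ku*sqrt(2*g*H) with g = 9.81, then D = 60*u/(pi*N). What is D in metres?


u = 0.82 * sqrt(2*9.81*280.8) = 60.8642 m/s
D = 60 * 60.8642 / (pi * 164) = 7.0879 m


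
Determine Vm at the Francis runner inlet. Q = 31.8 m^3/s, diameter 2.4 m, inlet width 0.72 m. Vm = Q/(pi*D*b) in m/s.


Vm = 31.8 / (pi * 2.4 * 0.72) = 5.8578 m/s


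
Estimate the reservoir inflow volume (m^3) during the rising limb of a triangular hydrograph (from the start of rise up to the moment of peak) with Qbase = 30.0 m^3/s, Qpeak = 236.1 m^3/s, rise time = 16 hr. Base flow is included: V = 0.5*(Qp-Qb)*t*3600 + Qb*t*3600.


V = 0.5*(236.1 - 30.0)*16*3600 + 30.0*16*3600 = 7.6637e+06 m^3


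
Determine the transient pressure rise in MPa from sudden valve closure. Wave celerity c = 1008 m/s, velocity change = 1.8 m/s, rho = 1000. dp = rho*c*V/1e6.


dp = 1000 * 1008 * 1.8 / 1e6 = 1.8144 MPa


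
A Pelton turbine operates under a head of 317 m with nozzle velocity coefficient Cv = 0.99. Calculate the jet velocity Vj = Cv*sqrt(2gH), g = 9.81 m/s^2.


Vj = 0.99 * sqrt(2*9.81*317) = 78.0754 m/s


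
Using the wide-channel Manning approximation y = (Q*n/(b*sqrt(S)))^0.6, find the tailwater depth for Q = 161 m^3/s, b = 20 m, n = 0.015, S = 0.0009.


y = (161 * 0.015 / (20 * 0.0009^0.5))^0.6 = 2.3060 m


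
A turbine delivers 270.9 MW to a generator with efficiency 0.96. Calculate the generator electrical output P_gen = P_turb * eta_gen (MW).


P_gen = 270.9 * 0.96 = 260.0640 MW


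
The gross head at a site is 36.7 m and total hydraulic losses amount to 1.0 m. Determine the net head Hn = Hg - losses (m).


Hn = 36.7 - 1.0 = 35.7000 m


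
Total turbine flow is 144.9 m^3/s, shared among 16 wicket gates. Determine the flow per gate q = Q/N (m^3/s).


q = 144.9 / 16 = 9.0563 m^3/s


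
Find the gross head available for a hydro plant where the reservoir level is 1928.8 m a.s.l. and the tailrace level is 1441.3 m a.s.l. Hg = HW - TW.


Hg = 1928.8 - 1441.3 = 487.5000 m


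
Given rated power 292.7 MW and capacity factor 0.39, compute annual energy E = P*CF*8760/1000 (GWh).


E = 292.7 * 0.39 * 8760 / 1000 = 999.9803 GWh


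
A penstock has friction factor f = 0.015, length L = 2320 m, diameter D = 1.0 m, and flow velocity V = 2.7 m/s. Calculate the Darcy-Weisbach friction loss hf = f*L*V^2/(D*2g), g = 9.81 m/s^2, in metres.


hf = 0.015 * 2320 * 2.7^2 / (1.0 * 2 * 9.81) = 12.9303 m


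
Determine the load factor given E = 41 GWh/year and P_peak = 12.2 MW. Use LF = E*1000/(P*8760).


LF = 41 * 1000 / (12.2 * 8760) = 0.3836


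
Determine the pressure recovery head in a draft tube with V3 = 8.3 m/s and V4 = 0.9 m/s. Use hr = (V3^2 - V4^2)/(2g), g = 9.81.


hr = (8.3^2 - 0.9^2) / (2*9.81) = 3.4699 m


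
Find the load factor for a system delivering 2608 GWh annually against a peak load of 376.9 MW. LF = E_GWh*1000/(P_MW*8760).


LF = 2608 * 1000 / (376.9 * 8760) = 0.7899


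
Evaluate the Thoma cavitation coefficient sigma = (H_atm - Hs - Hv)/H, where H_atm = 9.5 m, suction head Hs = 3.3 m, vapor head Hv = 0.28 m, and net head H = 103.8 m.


sigma = (9.5 - 3.3 - 0.28) / 103.8 = 0.0570


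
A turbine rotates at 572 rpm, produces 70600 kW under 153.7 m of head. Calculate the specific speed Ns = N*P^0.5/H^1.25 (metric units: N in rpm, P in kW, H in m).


Ns = 572 * 70600^0.5 / 153.7^1.25 = 280.8381


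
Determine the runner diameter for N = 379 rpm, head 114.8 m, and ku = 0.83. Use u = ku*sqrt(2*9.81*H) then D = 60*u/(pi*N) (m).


u = 0.83 * sqrt(2*9.81*114.8) = 39.3911 m/s
D = 60 * 39.3911 / (pi * 379) = 1.9850 m


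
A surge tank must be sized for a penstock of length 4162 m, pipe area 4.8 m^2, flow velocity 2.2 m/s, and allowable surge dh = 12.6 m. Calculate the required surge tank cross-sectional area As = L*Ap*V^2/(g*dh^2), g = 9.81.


As = 4162 * 4.8 * 2.2^2 / (9.81 * 12.6^2) = 62.0838 m^2


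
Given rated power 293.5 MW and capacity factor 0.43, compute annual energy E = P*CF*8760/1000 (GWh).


E = 293.5 * 0.43 * 8760 / 1000 = 1105.5558 GWh


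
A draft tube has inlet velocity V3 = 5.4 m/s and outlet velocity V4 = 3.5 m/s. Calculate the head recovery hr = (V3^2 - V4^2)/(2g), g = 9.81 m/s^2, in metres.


hr = (5.4^2 - 3.5^2) / (2*9.81) = 0.8619 m


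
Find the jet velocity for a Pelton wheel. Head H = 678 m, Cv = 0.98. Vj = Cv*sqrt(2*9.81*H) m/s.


Vj = 0.98 * sqrt(2*9.81*678) = 113.0291 m/s


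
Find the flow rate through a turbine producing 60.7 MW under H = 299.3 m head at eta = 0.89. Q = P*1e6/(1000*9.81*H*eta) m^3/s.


Q = 60.7 * 1e6 / (1000 * 9.81 * 299.3 * 0.89) = 23.2286 m^3/s


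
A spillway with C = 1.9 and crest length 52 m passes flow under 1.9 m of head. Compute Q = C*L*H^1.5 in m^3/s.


Q = 1.9 * 52 * 1.9^1.5 = 258.7542 m^3/s


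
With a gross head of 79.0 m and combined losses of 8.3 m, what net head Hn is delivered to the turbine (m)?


Hn = 79.0 - 8.3 = 70.7000 m


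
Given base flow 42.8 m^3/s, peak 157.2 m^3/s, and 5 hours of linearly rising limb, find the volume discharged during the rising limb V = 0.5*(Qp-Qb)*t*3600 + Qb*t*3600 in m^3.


V = 0.5*(157.2 - 42.8)*5*3600 + 42.8*5*3600 = 1.8000e+06 m^3


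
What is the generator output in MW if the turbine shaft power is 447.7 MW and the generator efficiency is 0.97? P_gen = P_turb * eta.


P_gen = 447.7 * 0.97 = 434.2690 MW


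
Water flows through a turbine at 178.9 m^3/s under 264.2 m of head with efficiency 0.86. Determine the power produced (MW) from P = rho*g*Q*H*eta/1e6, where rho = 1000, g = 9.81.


P = 1000 * 9.81 * 178.9 * 264.2 * 0.86 / 1e6 = 398.7591 MW


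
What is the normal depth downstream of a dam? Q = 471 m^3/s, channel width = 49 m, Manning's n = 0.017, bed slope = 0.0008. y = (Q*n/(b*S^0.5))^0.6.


y = (471 * 0.017 / (49 * 0.0008^0.5))^0.6 = 2.8644 m


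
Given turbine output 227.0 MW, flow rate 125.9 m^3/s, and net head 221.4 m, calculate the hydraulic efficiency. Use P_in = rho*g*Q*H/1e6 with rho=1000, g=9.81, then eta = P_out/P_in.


P_in = 1000 * 9.81 * 125.9 * 221.4 / 1e6 = 273.4465 MW
eta = 227.0 / 273.4465 = 0.8301


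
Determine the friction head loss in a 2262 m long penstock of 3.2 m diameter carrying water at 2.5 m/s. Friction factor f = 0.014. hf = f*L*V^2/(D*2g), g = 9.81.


hf = 0.014 * 2262 * 2.5^2 / (3.2 * 2 * 9.81) = 3.1525 m


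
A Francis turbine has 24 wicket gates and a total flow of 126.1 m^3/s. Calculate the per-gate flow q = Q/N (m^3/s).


q = 126.1 / 24 = 5.2542 m^3/s


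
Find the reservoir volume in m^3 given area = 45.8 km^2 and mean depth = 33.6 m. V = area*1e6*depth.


V = 45.8 * 1e6 * 33.6 = 1.5389e+09 m^3


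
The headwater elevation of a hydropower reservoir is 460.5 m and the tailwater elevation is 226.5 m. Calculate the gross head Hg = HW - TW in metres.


Hg = 460.5 - 226.5 = 234.0000 m


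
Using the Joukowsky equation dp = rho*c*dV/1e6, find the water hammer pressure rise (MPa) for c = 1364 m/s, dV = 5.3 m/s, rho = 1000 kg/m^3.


dp = 1000 * 1364 * 5.3 / 1e6 = 7.2292 MPa


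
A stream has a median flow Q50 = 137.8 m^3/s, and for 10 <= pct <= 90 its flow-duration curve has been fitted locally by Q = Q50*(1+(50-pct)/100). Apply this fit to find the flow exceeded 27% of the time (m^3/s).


Q = 137.8 * (1 + (50 - 27)/100) = 169.4940 m^3/s


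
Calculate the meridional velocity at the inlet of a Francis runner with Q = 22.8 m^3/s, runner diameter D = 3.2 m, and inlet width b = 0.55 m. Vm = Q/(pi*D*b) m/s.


Vm = 22.8 / (pi * 3.2 * 0.55) = 4.1236 m/s


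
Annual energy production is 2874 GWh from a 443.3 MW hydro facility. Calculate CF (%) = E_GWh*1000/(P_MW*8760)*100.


CF = 2874 * 1000 / (443.3 * 8760) * 100 = 74.0091 %


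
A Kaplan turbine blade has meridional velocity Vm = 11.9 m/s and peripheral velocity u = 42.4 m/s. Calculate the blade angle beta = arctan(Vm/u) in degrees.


beta = arctan(11.9 / 42.4) = 15.6773 degrees


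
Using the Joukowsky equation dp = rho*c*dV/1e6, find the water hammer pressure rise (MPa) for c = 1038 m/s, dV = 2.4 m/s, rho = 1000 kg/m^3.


dp = 1000 * 1038 * 2.4 / 1e6 = 2.4912 MPa


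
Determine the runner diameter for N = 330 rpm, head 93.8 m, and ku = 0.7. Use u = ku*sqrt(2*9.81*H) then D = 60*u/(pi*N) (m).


u = 0.7 * sqrt(2*9.81*93.8) = 30.0296 m/s
D = 60 * 30.0296 / (pi * 330) = 1.7379 m


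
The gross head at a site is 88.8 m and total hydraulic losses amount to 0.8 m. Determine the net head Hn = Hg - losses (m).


Hn = 88.8 - 0.8 = 88.0000 m


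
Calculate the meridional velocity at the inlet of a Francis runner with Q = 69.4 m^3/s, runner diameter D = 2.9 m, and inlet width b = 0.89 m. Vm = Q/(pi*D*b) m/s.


Vm = 69.4 / (pi * 2.9 * 0.89) = 8.5590 m/s


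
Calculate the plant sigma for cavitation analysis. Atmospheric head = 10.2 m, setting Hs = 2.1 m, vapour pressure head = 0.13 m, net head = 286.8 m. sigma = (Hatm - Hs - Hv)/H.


sigma = (10.2 - 2.1 - 0.13) / 286.8 = 0.0278


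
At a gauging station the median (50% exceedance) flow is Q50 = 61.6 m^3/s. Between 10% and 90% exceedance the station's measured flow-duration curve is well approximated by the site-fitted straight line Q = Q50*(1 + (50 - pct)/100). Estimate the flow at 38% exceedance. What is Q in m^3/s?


Q = 61.6 * (1 + (50 - 38)/100) = 68.9920 m^3/s


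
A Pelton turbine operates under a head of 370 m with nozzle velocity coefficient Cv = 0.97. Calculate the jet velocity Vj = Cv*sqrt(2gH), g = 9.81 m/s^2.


Vj = 0.97 * sqrt(2*9.81*370) = 82.6460 m/s


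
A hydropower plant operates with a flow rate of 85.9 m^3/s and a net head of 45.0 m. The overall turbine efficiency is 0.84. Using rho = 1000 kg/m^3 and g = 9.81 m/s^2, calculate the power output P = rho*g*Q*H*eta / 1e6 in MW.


P = 1000 * 9.81 * 85.9 * 45.0 * 0.84 / 1e6 = 31.8533 MW


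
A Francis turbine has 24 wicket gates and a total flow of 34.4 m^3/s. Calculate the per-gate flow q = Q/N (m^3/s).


q = 34.4 / 24 = 1.4333 m^3/s


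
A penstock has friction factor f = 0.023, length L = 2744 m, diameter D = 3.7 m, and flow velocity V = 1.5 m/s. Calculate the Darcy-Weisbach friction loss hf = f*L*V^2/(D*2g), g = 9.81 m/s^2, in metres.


hf = 0.023 * 2744 * 1.5^2 / (3.7 * 2 * 9.81) = 1.9561 m


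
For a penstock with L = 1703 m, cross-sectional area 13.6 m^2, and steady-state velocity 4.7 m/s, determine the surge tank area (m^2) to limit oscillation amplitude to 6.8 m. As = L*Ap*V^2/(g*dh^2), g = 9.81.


As = 1703 * 13.6 * 4.7^2 / (9.81 * 6.8^2) = 1127.8788 m^2


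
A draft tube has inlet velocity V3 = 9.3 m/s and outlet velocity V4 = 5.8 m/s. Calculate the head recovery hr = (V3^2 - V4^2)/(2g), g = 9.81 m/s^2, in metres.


hr = (9.3^2 - 5.8^2) / (2*9.81) = 2.6937 m


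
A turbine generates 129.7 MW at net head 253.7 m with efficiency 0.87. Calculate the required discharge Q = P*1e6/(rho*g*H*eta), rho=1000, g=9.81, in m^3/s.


Q = 129.7 * 1e6 / (1000 * 9.81 * 253.7 * 0.87) = 59.9006 m^3/s


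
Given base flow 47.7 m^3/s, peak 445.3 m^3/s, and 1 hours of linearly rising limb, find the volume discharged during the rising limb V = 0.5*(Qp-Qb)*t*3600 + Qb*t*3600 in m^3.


V = 0.5*(445.3 - 47.7)*1*3600 + 47.7*1*3600 = 887400.0000 m^3


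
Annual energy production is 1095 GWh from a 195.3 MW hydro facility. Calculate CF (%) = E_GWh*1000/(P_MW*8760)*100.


CF = 1095 * 1000 / (195.3 * 8760) * 100 = 64.0041 %


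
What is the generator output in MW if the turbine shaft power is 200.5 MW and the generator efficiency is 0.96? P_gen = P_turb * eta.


P_gen = 200.5 * 0.96 = 192.4800 MW


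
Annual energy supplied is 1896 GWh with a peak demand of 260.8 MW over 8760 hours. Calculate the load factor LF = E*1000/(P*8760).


LF = 1896 * 1000 / (260.8 * 8760) = 0.8299


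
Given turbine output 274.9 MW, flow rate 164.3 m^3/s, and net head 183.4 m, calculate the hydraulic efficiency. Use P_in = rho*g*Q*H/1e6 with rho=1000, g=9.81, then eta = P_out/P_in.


P_in = 1000 * 9.81 * 164.3 * 183.4 / 1e6 = 295.6010 MW
eta = 274.9 / 295.6010 = 0.9300


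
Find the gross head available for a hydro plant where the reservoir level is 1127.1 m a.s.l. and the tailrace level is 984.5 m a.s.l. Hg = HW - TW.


Hg = 1127.1 - 984.5 = 142.6000 m


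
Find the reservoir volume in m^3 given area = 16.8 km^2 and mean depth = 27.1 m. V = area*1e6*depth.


V = 16.8 * 1e6 * 27.1 = 4.5528e+08 m^3


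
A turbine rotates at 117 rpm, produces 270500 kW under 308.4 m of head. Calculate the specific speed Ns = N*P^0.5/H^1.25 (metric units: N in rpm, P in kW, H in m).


Ns = 117 * 270500^0.5 / 308.4^1.25 = 47.0843


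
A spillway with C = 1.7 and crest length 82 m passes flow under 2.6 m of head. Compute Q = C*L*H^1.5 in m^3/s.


Q = 1.7 * 82 * 2.6^1.5 = 584.4169 m^3/s


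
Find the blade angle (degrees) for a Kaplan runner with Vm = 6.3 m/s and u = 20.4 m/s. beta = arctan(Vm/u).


beta = arctan(6.3 / 20.4) = 17.1619 degrees


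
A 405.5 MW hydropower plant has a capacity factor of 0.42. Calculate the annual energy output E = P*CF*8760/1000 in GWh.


E = 405.5 * 0.42 * 8760 / 1000 = 1491.9156 GWh


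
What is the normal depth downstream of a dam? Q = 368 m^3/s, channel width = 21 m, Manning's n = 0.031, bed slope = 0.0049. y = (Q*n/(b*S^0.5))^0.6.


y = (368 * 0.031 / (21 * 0.0049^0.5))^0.6 = 3.4193 m


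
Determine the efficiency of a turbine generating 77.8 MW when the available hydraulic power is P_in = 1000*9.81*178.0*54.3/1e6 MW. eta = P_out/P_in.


P_in = 1000 * 9.81 * 178.0 * 54.3 / 1e6 = 94.8176 MW
eta = 77.8 / 94.8176 = 0.8205


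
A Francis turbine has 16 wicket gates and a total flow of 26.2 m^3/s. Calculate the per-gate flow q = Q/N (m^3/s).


q = 26.2 / 16 = 1.6375 m^3/s


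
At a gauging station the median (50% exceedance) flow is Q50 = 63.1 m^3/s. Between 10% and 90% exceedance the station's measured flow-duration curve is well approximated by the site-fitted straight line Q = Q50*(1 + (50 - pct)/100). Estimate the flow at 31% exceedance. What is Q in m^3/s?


Q = 63.1 * (1 + (50 - 31)/100) = 75.0890 m^3/s


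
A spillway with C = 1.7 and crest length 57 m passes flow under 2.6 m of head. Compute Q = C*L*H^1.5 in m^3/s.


Q = 1.7 * 57 * 2.6^1.5 = 406.2410 m^3/s


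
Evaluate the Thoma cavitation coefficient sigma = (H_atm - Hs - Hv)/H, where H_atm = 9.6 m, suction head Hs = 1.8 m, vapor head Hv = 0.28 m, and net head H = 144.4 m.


sigma = (9.6 - 1.8 - 0.28) / 144.4 = 0.0521


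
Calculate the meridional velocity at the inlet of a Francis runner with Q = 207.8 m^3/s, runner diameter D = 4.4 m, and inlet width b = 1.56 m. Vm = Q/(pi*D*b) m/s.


Vm = 207.8 / (pi * 4.4 * 1.56) = 9.6365 m/s


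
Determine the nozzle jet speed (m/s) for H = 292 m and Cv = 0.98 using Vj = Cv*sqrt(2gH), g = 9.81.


Vj = 0.98 * sqrt(2*9.81*292) = 74.1766 m/s


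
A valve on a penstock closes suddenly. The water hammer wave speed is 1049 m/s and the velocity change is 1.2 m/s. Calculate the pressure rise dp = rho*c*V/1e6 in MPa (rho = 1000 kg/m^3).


dp = 1000 * 1049 * 1.2 / 1e6 = 1.2588 MPa


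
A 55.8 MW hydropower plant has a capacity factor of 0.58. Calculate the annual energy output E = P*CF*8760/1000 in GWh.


E = 55.8 * 0.58 * 8760 / 1000 = 283.5086 GWh


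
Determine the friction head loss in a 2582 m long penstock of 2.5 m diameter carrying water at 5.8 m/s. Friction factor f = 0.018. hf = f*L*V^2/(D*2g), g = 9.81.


hf = 0.018 * 2582 * 5.8^2 / (2.5 * 2 * 9.81) = 31.8747 m


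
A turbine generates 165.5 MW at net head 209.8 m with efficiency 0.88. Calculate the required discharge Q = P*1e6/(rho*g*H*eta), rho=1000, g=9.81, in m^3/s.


Q = 165.5 * 1e6 / (1000 * 9.81 * 209.8 * 0.88) = 91.3778 m^3/s


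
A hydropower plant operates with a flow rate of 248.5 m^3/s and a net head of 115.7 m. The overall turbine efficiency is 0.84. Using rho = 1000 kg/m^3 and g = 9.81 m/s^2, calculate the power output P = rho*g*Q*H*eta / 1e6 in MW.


P = 1000 * 9.81 * 248.5 * 115.7 * 0.84 / 1e6 = 236.9234 MW


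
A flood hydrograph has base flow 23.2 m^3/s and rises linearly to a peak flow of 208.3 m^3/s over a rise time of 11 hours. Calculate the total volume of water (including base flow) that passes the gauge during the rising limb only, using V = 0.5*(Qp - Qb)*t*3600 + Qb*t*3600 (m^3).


V = 0.5*(208.3 - 23.2)*11*3600 + 23.2*11*3600 = 4.5837e+06 m^3


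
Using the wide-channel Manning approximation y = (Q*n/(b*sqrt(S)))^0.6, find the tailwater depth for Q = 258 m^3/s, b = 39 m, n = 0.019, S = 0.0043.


y = (258 * 0.019 / (39 * 0.0043^0.5))^0.6 = 1.4776 m


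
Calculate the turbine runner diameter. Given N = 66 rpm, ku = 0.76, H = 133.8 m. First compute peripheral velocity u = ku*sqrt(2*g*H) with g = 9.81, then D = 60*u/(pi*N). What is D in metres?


u = 0.76 * sqrt(2*9.81*133.8) = 38.9396 m/s
D = 60 * 38.9396 / (pi * 66) = 11.2680 m


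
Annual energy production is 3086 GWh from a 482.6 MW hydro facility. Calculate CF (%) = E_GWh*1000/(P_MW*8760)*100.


CF = 3086 * 1000 / (482.6 * 8760) * 100 = 72.9969 %


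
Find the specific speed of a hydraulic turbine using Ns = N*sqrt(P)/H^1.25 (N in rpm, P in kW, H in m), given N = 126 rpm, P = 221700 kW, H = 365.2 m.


Ns = 126 * 221700^0.5 / 365.2^1.25 = 37.1612


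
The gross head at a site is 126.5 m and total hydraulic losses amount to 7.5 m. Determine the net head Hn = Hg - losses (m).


Hn = 126.5 - 7.5 = 119.0000 m


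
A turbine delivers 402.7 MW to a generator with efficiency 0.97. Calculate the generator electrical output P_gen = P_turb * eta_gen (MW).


P_gen = 402.7 * 0.97 = 390.6190 MW


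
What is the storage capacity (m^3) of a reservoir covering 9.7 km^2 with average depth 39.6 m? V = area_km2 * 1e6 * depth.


V = 9.7 * 1e6 * 39.6 = 3.8412e+08 m^3


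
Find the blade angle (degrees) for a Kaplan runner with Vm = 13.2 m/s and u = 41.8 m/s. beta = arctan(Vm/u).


beta = arctan(13.2 / 41.8) = 17.5256 degrees


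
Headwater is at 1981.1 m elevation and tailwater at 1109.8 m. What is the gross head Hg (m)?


Hg = 1981.1 - 1109.8 = 871.3000 m


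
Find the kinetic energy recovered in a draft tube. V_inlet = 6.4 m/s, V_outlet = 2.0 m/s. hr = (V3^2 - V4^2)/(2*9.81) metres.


hr = (6.4^2 - 2.0^2) / (2*9.81) = 1.8838 m


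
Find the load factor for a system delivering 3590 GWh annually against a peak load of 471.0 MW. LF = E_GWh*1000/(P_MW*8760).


LF = 3590 * 1000 / (471.0 * 8760) = 0.8701


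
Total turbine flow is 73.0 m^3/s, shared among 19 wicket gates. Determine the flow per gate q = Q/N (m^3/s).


q = 73.0 / 19 = 3.8421 m^3/s


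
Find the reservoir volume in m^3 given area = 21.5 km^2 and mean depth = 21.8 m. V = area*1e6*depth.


V = 21.5 * 1e6 * 21.8 = 4.6870e+08 m^3


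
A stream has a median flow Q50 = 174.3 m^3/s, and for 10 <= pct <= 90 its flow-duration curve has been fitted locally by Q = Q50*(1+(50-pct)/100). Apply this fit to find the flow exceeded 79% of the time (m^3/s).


Q = 174.3 * (1 + (50 - 79)/100) = 123.7530 m^3/s


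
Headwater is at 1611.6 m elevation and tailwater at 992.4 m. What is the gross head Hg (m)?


Hg = 1611.6 - 992.4 = 619.2000 m


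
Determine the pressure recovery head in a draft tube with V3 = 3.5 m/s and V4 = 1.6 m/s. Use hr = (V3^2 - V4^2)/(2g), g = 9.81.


hr = (3.5^2 - 1.6^2) / (2*9.81) = 0.4939 m


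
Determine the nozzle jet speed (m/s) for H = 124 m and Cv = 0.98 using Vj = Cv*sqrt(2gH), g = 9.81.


Vj = 0.98 * sqrt(2*9.81*124) = 48.3377 m/s


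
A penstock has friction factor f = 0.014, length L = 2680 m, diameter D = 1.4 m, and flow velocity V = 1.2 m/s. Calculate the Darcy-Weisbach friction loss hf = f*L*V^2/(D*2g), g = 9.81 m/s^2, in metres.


hf = 0.014 * 2680 * 1.2^2 / (1.4 * 2 * 9.81) = 1.9670 m


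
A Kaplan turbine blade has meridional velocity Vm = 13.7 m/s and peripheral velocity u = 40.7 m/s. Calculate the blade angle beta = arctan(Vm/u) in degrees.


beta = arctan(13.7 / 40.7) = 18.6037 degrees


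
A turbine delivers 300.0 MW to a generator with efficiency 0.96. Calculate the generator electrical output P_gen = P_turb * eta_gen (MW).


P_gen = 300.0 * 0.96 = 288.0000 MW


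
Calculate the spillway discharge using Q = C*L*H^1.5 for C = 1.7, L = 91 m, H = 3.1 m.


Q = 1.7 * 91 * 3.1^1.5 = 844.3701 m^3/s


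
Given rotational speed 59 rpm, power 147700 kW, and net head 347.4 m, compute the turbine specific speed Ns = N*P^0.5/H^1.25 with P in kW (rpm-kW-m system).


Ns = 59 * 147700^0.5 / 347.4^1.25 = 15.1184


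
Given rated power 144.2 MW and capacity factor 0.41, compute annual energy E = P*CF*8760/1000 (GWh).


E = 144.2 * 0.41 * 8760 / 1000 = 517.9087 GWh


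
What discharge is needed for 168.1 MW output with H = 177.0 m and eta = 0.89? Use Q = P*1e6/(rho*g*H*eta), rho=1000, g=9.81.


Q = 168.1 * 1e6 / (1000 * 9.81 * 177.0 * 0.89) = 108.7766 m^3/s


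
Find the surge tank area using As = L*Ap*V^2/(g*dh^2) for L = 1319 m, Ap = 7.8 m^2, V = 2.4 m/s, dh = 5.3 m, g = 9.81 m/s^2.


As = 1319 * 7.8 * 2.4^2 / (9.81 * 5.3^2) = 215.0508 m^2


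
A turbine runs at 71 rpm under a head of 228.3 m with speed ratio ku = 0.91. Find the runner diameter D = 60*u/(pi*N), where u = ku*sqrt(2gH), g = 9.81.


u = 0.91 * sqrt(2*9.81*228.3) = 60.9037 m/s
D = 60 * 60.9037 / (pi * 71) = 16.3828 m


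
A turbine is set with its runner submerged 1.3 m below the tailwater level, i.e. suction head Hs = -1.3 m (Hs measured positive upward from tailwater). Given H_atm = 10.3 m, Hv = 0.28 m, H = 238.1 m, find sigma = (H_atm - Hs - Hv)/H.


sigma = (10.3 - (-1.3) - 0.28) / 238.1 = 0.0475


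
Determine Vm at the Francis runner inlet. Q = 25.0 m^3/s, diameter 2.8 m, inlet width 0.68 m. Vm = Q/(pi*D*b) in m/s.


Vm = 25.0 / (pi * 2.8 * 0.68) = 4.1795 m/s


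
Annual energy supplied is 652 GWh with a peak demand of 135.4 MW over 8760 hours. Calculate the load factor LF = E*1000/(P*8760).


LF = 652 * 1000 / (135.4 * 8760) = 0.5497


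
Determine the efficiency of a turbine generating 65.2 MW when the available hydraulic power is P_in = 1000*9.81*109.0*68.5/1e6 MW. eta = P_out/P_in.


P_in = 1000 * 9.81 * 109.0 * 68.5 / 1e6 = 73.2464 MW
eta = 65.2 / 73.2464 = 0.8901


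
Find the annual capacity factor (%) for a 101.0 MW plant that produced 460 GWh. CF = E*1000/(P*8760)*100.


CF = 460 * 1000 / (101.0 * 8760) * 100 = 51.9915 %


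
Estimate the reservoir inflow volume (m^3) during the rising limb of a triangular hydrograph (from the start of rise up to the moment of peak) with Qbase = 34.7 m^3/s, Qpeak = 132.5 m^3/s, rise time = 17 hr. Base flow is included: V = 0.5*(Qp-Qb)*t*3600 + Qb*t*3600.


V = 0.5*(132.5 - 34.7)*17*3600 + 34.7*17*3600 = 5.1163e+06 m^3


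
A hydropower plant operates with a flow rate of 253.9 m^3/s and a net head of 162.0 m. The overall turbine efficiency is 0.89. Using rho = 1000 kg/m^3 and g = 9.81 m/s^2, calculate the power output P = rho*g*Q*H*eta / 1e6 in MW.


P = 1000 * 9.81 * 253.9 * 162.0 * 0.89 / 1e6 = 359.1176 MW


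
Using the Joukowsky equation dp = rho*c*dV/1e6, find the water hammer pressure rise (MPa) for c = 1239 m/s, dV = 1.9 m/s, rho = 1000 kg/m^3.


dp = 1000 * 1239 * 1.9 / 1e6 = 2.3541 MPa


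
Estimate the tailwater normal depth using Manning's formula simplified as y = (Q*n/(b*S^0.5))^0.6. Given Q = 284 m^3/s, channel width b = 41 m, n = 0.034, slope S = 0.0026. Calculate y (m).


y = (284 * 0.034 / (41 * 0.0026^0.5))^0.6 = 2.5045 m


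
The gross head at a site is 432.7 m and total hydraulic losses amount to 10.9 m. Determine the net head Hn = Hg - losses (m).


Hn = 432.7 - 10.9 = 421.8000 m


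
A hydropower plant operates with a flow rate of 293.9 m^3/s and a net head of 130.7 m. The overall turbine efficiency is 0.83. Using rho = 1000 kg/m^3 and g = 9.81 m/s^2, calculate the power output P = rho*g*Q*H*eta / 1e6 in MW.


P = 1000 * 9.81 * 293.9 * 130.7 * 0.83 / 1e6 = 312.7680 MW


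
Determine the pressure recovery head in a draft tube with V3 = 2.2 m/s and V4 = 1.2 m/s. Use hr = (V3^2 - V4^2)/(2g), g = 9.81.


hr = (2.2^2 - 1.2^2) / (2*9.81) = 0.1733 m


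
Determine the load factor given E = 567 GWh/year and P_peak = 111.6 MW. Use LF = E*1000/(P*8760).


LF = 567 * 1000 / (111.6 * 8760) = 0.5800


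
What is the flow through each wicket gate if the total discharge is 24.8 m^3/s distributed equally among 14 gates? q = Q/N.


q = 24.8 / 14 = 1.7714 m^3/s


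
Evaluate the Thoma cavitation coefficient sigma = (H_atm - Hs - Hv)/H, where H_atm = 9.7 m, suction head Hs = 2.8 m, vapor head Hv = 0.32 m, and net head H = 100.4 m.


sigma = (9.7 - 2.8 - 0.32) / 100.4 = 0.0655


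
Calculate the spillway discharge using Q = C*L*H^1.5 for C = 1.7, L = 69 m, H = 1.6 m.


Q = 1.7 * 69 * 1.6^1.5 = 237.3985 m^3/s


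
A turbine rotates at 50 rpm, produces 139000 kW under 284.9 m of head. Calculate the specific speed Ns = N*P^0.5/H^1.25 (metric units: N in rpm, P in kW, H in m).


Ns = 50 * 139000^0.5 / 284.9^1.25 = 15.9262


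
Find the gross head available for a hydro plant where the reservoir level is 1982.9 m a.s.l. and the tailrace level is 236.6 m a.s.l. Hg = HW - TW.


Hg = 1982.9 - 236.6 = 1746.3000 m


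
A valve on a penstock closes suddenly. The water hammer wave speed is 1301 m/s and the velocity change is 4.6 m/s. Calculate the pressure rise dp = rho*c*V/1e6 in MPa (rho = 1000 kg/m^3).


dp = 1000 * 1301 * 4.6 / 1e6 = 5.9846 MPa


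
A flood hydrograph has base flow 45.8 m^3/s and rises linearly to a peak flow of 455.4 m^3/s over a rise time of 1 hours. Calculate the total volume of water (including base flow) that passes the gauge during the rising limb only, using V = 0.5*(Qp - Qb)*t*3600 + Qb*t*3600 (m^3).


V = 0.5*(455.4 - 45.8)*1*3600 + 45.8*1*3600 = 902160.0000 m^3


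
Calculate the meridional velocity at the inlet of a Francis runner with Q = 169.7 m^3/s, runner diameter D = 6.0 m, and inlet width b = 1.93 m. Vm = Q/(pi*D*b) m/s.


Vm = 169.7 / (pi * 6.0 * 1.93) = 4.6647 m/s


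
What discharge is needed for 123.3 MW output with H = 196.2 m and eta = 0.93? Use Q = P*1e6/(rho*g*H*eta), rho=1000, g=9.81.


Q = 123.3 * 1e6 / (1000 * 9.81 * 196.2 * 0.93) = 68.8830 m^3/s


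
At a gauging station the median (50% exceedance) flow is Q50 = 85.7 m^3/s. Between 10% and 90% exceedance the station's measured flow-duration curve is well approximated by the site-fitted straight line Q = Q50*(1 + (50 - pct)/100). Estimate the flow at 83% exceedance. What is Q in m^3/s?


Q = 85.7 * (1 + (50 - 83)/100) = 57.4190 m^3/s


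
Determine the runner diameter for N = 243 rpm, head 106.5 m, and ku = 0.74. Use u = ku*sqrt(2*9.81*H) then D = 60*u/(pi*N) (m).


u = 0.74 * sqrt(2*9.81*106.5) = 33.8264 m/s
D = 60 * 33.8264 / (pi * 243) = 2.6586 m


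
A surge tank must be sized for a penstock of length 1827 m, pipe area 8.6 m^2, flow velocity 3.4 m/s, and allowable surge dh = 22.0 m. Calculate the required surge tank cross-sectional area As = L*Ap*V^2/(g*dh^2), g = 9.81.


As = 1827 * 8.6 * 3.4^2 / (9.81 * 22.0^2) = 38.2543 m^2


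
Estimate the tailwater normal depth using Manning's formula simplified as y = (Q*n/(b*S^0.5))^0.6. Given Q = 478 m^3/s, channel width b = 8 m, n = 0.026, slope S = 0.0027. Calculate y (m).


y = (478 * 0.026 / (8 * 0.0027^0.5))^0.6 = 7.6803 m


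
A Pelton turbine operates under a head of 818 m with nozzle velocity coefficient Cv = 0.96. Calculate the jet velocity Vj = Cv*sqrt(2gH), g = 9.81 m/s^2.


Vj = 0.96 * sqrt(2*9.81*818) = 121.6179 m/s


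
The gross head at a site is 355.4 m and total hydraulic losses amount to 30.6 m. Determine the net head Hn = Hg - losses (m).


Hn = 355.4 - 30.6 = 324.8000 m


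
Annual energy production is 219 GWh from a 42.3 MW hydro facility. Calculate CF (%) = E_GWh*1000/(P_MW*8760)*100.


CF = 219 * 1000 / (42.3 * 8760) * 100 = 59.1017 %


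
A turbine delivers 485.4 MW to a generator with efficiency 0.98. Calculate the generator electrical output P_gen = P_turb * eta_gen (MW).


P_gen = 485.4 * 0.98 = 475.6920 MW


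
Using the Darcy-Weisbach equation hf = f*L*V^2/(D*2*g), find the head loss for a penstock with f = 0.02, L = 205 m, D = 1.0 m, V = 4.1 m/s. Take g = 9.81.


hf = 0.02 * 205 * 4.1^2 / (1.0 * 2 * 9.81) = 3.5128 m


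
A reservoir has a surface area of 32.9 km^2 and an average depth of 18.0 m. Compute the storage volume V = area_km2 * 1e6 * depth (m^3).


V = 32.9 * 1e6 * 18.0 = 5.9220e+08 m^3


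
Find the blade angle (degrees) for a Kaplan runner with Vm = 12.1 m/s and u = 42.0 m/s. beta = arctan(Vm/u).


beta = arctan(12.1 / 42.0) = 16.0714 degrees


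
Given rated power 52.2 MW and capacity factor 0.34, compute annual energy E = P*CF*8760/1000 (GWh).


E = 52.2 * 0.34 * 8760 / 1000 = 155.4725 GWh


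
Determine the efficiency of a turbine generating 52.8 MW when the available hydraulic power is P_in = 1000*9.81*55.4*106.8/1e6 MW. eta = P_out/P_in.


P_in = 1000 * 9.81 * 55.4 * 106.8 / 1e6 = 58.0430 MW
eta = 52.8 / 58.0430 = 0.9097


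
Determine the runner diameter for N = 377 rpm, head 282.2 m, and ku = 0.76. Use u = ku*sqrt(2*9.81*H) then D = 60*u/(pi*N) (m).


u = 0.76 * sqrt(2*9.81*282.2) = 56.5512 m/s
D = 60 * 56.5512 / (pi * 377) = 2.8648 m


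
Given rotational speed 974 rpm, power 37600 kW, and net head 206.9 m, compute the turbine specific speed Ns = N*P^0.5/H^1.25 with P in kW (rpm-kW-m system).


Ns = 974 * 37600^0.5 / 206.9^1.25 = 240.6868


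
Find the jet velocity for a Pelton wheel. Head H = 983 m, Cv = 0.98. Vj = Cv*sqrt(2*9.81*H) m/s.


Vj = 0.98 * sqrt(2*9.81*983) = 136.0982 m/s


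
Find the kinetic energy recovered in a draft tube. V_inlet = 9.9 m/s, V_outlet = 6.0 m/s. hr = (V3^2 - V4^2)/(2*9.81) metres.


hr = (9.9^2 - 6.0^2) / (2*9.81) = 3.1606 m


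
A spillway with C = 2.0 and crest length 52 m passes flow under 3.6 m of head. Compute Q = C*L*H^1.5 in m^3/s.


Q = 2.0 * 52 * 3.6^1.5 = 710.3741 m^3/s


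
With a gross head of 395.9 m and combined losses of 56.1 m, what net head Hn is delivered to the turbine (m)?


Hn = 395.9 - 56.1 = 339.8000 m


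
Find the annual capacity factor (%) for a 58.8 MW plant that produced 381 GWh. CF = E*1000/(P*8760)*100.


CF = 381 * 1000 / (58.8 * 8760) * 100 = 73.9679 %


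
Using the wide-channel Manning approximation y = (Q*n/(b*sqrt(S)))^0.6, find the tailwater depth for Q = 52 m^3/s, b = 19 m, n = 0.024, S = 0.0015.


y = (52 * 0.024 / (19 * 0.0015^0.5))^0.6 = 1.3729 m


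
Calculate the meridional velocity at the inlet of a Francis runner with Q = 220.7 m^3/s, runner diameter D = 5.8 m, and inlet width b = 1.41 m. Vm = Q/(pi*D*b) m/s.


Vm = 220.7 / (pi * 5.8 * 1.41) = 8.5902 m/s


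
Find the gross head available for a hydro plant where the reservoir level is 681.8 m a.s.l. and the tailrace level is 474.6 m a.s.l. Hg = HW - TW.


Hg = 681.8 - 474.6 = 207.2000 m


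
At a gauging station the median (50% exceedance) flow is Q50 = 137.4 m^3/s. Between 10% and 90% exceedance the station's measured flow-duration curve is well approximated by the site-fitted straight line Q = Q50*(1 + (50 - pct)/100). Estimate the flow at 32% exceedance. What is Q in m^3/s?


Q = 137.4 * (1 + (50 - 32)/100) = 162.1320 m^3/s


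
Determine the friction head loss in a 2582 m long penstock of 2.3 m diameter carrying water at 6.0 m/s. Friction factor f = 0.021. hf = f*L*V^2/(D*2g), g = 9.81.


hf = 0.021 * 2582 * 6.0^2 / (2.3 * 2 * 9.81) = 43.2565 m


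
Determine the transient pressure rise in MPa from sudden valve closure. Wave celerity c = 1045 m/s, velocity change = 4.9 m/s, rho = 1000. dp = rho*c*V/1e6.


dp = 1000 * 1045 * 4.9 / 1e6 = 5.1205 MPa


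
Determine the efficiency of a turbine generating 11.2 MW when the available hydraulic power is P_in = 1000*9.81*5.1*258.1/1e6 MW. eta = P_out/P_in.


P_in = 1000 * 9.81 * 5.1 * 258.1 / 1e6 = 12.9130 MW
eta = 11.2 / 12.9130 = 0.8673


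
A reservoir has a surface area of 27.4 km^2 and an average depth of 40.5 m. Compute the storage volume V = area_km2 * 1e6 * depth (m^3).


V = 27.4 * 1e6 * 40.5 = 1.1097e+09 m^3


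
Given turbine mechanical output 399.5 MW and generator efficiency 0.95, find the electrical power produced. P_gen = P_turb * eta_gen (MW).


P_gen = 399.5 * 0.95 = 379.5250 MW


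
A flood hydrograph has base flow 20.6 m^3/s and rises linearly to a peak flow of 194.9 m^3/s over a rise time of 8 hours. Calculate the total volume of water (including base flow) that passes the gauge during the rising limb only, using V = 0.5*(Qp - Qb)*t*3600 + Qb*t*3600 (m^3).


V = 0.5*(194.9 - 20.6)*8*3600 + 20.6*8*3600 = 3.1032e+06 m^3


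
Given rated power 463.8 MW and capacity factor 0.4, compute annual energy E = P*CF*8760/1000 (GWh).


E = 463.8 * 0.4 * 8760 / 1000 = 1625.1552 GWh


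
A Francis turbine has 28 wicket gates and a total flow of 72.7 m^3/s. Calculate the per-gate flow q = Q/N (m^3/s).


q = 72.7 / 28 = 2.5964 m^3/s


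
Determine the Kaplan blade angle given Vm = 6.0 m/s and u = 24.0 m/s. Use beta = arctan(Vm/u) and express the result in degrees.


beta = arctan(6.0 / 24.0) = 14.0362 degrees


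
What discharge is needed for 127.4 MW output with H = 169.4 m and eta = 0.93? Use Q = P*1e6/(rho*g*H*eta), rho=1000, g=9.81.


Q = 127.4 * 1e6 / (1000 * 9.81 * 169.4 * 0.93) = 82.4336 m^3/s


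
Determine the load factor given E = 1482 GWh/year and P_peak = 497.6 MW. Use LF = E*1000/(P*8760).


LF = 1482 * 1000 / (497.6 * 8760) = 0.3400


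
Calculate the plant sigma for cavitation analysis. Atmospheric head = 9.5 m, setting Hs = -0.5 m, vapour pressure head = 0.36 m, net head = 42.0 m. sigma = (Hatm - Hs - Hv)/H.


sigma = (9.5 - (-0.5) - 0.36) / 42.0 = 0.2295


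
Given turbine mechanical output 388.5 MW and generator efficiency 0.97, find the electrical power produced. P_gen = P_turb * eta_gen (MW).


P_gen = 388.5 * 0.97 = 376.8450 MW


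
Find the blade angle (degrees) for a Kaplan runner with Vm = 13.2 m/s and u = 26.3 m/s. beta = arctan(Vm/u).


beta = arctan(13.2 / 26.3) = 26.6521 degrees


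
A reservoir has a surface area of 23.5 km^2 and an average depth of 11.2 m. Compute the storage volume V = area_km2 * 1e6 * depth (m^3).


V = 23.5 * 1e6 * 11.2 = 2.6320e+08 m^3


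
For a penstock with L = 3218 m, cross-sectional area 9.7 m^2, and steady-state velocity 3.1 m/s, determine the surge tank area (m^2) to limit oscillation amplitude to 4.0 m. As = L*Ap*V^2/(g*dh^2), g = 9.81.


As = 3218 * 9.7 * 3.1^2 / (9.81 * 4.0^2) = 1911.1385 m^2


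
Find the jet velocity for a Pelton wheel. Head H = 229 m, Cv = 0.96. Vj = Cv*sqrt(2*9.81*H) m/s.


Vj = 0.96 * sqrt(2*9.81*229) = 64.3485 m/s


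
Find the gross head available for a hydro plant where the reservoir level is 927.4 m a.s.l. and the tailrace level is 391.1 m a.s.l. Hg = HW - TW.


Hg = 927.4 - 391.1 = 536.3000 m


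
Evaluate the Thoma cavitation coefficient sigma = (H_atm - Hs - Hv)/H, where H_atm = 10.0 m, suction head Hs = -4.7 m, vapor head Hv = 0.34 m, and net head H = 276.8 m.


sigma = (10.0 - (-4.7) - 0.34) / 276.8 = 0.0519


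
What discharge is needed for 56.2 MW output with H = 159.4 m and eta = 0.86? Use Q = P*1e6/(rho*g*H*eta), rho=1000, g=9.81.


Q = 56.2 * 1e6 / (1000 * 9.81 * 159.4 * 0.86) = 41.7908 m^3/s


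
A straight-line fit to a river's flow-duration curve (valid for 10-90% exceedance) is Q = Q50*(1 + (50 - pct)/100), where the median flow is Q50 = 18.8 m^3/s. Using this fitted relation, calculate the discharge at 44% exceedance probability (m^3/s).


Q = 18.8 * (1 + (50 - 44)/100) = 19.9280 m^3/s
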